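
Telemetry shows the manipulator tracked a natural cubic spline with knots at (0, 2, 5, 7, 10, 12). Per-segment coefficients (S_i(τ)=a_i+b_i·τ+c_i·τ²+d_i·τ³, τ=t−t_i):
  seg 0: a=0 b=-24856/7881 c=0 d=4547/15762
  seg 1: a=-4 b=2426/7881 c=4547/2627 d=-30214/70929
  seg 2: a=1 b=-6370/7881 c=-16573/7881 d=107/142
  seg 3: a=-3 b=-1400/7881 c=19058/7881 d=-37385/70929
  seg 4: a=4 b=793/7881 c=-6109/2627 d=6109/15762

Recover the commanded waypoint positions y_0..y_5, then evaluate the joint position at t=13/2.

y_0=0 y_1=-4 y_2=1 y_3=-3 y_4=4 y_5=-2
S(13/2) = -100911/42032

y_0 = S_0(0) = a_0 = 0
y_1 = S_1(0) = a_1 = -4
y_2 = S_2(0) = a_2 = 1
y_3 = S_3(0) = a_3 = -3
y_4 = S_4(0) = a_4 = 4
y_5 = S_4(2) = -2
t_q=13/2 is in segment 2 (τ=3/2); S_2(τ)=-100911/42032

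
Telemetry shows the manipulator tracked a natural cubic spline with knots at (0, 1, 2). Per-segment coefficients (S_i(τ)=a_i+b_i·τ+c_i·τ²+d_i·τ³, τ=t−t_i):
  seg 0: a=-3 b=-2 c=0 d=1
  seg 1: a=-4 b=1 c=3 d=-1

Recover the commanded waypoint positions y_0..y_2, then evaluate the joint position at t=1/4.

y_0=-3 y_1=-4 y_2=-1
S(1/4) = -223/64

y_0 = S_0(0) = a_0 = -3
y_1 = S_1(0) = a_1 = -4
y_2 = S_1(1) = -1
t_q=1/4 is in segment 0 (τ=1/4); S_0(τ)=-223/64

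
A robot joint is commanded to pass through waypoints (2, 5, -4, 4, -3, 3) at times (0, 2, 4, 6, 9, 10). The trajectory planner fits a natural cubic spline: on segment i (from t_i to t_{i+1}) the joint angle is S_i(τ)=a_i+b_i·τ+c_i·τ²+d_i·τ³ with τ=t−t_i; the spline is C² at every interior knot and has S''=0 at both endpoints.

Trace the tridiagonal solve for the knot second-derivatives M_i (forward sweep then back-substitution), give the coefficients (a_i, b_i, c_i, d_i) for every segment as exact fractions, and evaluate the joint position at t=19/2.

  seg 0: a=2 b=11593/3003 c=0 d=-14177/24024
  seg 1: a=5 b=-19345/6006 c=-14177/4004 d=34849/24024
  seg 2: a=-4 b=10/429 c=5168/1001 d=-9533/6006
  seg 3: a=4 b=376/231 c=-4365/1001 d=830/819
  seg 4: a=-3 b=8488/3003 c=4765/1001 d=-4765/3003
S(19/2) = -4765/8008

Δ: Δ0=3/2, Δ1=-9/2, Δ2=4, Δ3=-7/3, Δ4=6
row 1: diag=8, rhs=-36; c'=1/4, d'=-9/2
row 2: denom=8−2·1/4=15/2; d'=(51−2·-9/2)/(15/2)=8
row 3: denom=10−2·4/15=142/15; d'=(-38−2·8)/(142/15)=-405/71
row 4: denom=8−3·45/142=1001/142; d'=(50−3·-405/71)/(1001/142)=9530/1001
back: M4=9530/1001
back: M3=-405/71−45/142·9530/1001=-8730/1001
back: M2=8−4/15·-8730/1001=10336/1001
back: M1=-9/2−1/4·10336/1001=-14177/2002
M: M0=0, M1=-14177/2002, M2=10336/1001, M3=-8730/1001, M4=9530/1001, M5=0
seg 0: a=2, c=M0/2=0, d=(M1−M0)/(6·2)=-14177/24024, b=Δ0−h0·(2M0+M1)/6=11593/3003
seg 1: a=5, c=M1/2=-14177/4004, d=(M2−M1)/(6·2)=34849/24024, b=Δ1−h1·(2M1+M2)/6=-19345/6006
seg 2: a=-4, c=M2/2=5168/1001, d=(M3−M2)/(6·2)=-9533/6006, b=Δ2−h2·(2M2+M3)/6=10/429
seg 3: a=4, c=M3/2=-4365/1001, d=(M4−M3)/(6·3)=830/819, b=Δ3−h3·(2M3+M4)/6=376/231
seg 4: a=-3, c=M4/2=4765/1001, d=(M5−M4)/(6·1)=-4765/3003, b=Δ4−h4·(2M4+M5)/6=8488/3003
t_q=19/2 → seg 4, τ=1/2; S=-3+8488/3003·τ+4765/1001·τ²+-4765/3003·τ³=-4765/8008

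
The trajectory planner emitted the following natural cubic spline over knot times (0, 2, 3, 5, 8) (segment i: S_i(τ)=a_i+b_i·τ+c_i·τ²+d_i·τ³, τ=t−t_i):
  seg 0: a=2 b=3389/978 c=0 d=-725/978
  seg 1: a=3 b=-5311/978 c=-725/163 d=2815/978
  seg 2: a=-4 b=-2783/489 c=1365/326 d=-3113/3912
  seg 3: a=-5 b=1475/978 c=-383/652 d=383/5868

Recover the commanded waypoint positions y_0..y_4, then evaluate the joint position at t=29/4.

y_0 = S_0(0) = a_0 = 2
y_1 = S_1(0) = a_1 = 3
y_2 = S_2(0) = a_2 = -4
y_3 = S_3(0) = a_3 = -5
y_4 = S_3(3) = -4
t_q=29/4 is in segment 3 (τ=9/4); S_3(τ)=-160109/41728

y_0=2 y_1=3 y_2=-4 y_3=-5 y_4=-4
S(29/4) = -160109/41728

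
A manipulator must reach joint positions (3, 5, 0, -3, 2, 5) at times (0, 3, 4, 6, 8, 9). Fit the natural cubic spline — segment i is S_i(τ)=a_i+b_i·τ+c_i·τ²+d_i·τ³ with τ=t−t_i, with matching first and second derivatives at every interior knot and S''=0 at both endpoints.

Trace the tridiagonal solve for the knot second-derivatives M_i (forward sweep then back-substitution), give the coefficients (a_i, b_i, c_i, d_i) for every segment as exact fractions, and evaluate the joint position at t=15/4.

  seg 0: a=3 b=4241/1407 c=0 d=-367/1407
  seg 1: a=5 b=-5668/1407 c=-1101/469 d=1936/1407
  seg 2: a=0 b=-6466/1407 c=835/469 d=-187/1608
  seg 3: a=-3 b=3181/2814 c=2031/1876 d=-2239/11256
  seg 4: a=2 b=4325/1407 c=-52/469 d=52/1407
S(15/4) = 9295/7504

Δ: Δ0=2/3, Δ1=-5, Δ2=-3/2, Δ3=5/2, Δ4=3
row 1: diag=8, rhs=-34; c'=1/8, d'=-17/4
row 2: denom=6−1·1/8=47/8; d'=(21−1·-17/4)/(47/8)=202/47
row 3: denom=8−2·16/47=344/47; d'=(24−2·202/47)/(344/47)=181/86
row 4: denom=6−2·47/172=469/86; d'=(3−2·181/86)/(469/86)=-104/469
back: M4=-104/469
back: M3=181/86−47/172·-104/469=2031/938
back: M2=202/47−16/47·2031/938=1670/469
back: M1=-17/4−1/8·1670/469=-2202/469
M: M0=0, M1=-2202/469, M2=1670/469, M3=2031/938, M4=-104/469, M5=0
seg 0: a=3, c=M0/2=0, d=(M1−M0)/(6·3)=-367/1407, b=Δ0−h0·(2M0+M1)/6=4241/1407
seg 1: a=5, c=M1/2=-1101/469, d=(M2−M1)/(6·1)=1936/1407, b=Δ1−h1·(2M1+M2)/6=-5668/1407
seg 2: a=0, c=M2/2=835/469, d=(M3−M2)/(6·2)=-187/1608, b=Δ2−h2·(2M2+M3)/6=-6466/1407
seg 3: a=-3, c=M3/2=2031/1876, d=(M4−M3)/(6·2)=-2239/11256, b=Δ3−h3·(2M3+M4)/6=3181/2814
seg 4: a=2, c=M4/2=-52/469, d=(M5−M4)/(6·1)=52/1407, b=Δ4−h4·(2M4+M5)/6=4325/1407
t_q=15/4 → seg 1, τ=3/4; S=5+-5668/1407·τ+-1101/469·τ²+1936/1407·τ³=9295/7504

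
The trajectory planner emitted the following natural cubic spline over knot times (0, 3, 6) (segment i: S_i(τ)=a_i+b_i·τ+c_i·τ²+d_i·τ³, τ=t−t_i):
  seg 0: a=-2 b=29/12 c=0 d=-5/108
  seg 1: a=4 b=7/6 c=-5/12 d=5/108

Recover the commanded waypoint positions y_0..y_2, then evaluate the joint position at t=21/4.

y_0=-2 y_1=4 y_2=5
S(21/4) = 1291/256

y_0 = S_0(0) = a_0 = -2
y_1 = S_1(0) = a_1 = 4
y_2 = S_1(3) = 5
t_q=21/4 is in segment 1 (τ=9/4); S_1(τ)=1291/256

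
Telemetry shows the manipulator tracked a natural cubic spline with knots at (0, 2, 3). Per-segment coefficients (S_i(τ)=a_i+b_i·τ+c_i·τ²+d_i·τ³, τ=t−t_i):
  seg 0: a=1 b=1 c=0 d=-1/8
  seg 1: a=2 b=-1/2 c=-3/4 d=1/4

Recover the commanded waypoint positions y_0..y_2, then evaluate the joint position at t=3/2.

y_0=1 y_1=2 y_2=1
S(3/2) = 133/64

y_0 = S_0(0) = a_0 = 1
y_1 = S_1(0) = a_1 = 2
y_2 = S_1(1) = 1
t_q=3/2 is in segment 0 (τ=3/2); S_0(τ)=133/64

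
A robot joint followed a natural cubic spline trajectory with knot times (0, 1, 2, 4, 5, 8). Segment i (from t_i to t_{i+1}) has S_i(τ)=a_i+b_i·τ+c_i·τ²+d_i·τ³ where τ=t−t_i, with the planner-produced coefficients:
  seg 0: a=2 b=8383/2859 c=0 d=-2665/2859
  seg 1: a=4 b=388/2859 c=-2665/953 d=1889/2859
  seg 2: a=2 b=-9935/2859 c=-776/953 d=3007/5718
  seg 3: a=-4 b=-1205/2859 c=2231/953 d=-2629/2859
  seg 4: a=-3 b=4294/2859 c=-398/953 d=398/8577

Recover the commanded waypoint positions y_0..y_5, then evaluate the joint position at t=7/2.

y_0=2 y_1=4 y_2=2 y_3=-4 y_4=-3 y_5=-1
S(7/2) = -49857/15248

y_0 = S_0(0) = a_0 = 2
y_1 = S_1(0) = a_1 = 4
y_2 = S_2(0) = a_2 = 2
y_3 = S_3(0) = a_3 = -4
y_4 = S_4(0) = a_4 = -3
y_5 = S_4(3) = -1
t_q=7/2 is in segment 2 (τ=3/2); S_2(τ)=-49857/15248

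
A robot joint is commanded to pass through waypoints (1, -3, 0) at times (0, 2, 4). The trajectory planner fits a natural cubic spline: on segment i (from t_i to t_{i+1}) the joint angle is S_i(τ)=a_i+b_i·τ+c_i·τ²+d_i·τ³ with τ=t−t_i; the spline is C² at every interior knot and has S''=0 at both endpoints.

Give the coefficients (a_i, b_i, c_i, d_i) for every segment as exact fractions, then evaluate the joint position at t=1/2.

Δ: Δ0=-2, Δ1=3/2
row 1: diag=8, rhs=21; c'=1/4, d'=21/8
back: M1=21/8
M: M0=0, M1=21/8, M2=0
seg 0: a=1, c=M0/2=0, d=(M1−M0)/(6·2)=7/32, b=Δ0−h0·(2M0+M1)/6=-23/8
seg 1: a=-3, c=M1/2=21/16, d=(M2−M1)/(6·2)=-7/32, b=Δ1−h1·(2M1+M2)/6=-1/4
t_q=1/2 → seg 0, τ=1/2; S=1+-23/8·τ+0·τ²+7/32·τ³=-105/256

  seg 0: a=1 b=-23/8 c=0 d=7/32
  seg 1: a=-3 b=-1/4 c=21/16 d=-7/32
S(1/2) = -105/256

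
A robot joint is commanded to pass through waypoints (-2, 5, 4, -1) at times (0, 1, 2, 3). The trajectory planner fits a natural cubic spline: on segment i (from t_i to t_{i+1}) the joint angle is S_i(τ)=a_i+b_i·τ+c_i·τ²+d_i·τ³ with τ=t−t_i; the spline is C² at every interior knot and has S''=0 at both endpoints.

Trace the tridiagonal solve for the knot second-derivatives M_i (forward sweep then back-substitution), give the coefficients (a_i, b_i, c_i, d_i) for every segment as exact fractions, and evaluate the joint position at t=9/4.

Δ: Δ0=7, Δ1=-1, Δ2=-5
row 1: diag=4, rhs=-48; c'=1/4, d'=-12
row 2: denom=4−1·1/4=15/4; d'=(-24−1·-12)/(15/4)=-16/5
back: M2=-16/5
back: M1=-12−1/4·-16/5=-56/5
M: M0=0, M1=-56/5, M2=-16/5, M3=0
seg 0: a=-2, c=M0/2=0, d=(M1−M0)/(6·1)=-28/15, b=Δ0−h0·(2M0+M1)/6=133/15
seg 1: a=5, c=M1/2=-28/5, d=(M2−M1)/(6·1)=4/3, b=Δ1−h1·(2M1+M2)/6=49/15
seg 2: a=4, c=M2/2=-8/5, d=(M3−M2)/(6·1)=8/15, b=Δ2−h2·(2M2+M3)/6=-59/15
t_q=9/4 → seg 2, τ=1/4; S=4+-59/15·τ+-8/5·τ²+8/15·τ³=117/40

  seg 0: a=-2 b=133/15 c=0 d=-28/15
  seg 1: a=5 b=49/15 c=-28/5 d=4/3
  seg 2: a=4 b=-59/15 c=-8/5 d=8/15
S(9/4) = 117/40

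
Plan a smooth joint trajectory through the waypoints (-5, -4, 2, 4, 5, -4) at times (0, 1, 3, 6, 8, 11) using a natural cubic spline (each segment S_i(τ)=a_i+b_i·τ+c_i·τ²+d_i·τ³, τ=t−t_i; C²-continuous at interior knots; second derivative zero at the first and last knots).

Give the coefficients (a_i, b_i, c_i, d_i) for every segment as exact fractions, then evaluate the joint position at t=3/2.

Δ: Δ0=1, Δ1=3, Δ2=2/3, Δ3=1/2, Δ4=-3
row 1: diag=6, rhs=12; c'=1/3, d'=2
row 2: denom=10−2·1/3=28/3; d'=(-14−2·2)/(28/3)=-27/14
row 3: denom=10−3·9/28=253/28; d'=(-1−3·-27/14)/(253/28)=134/253
row 4: denom=10−2·56/253=2418/253; d'=(-21−2·134/253)/(2418/253)=-5581/2418
back: M4=-5581/2418
back: M3=134/253−56/253·-5581/2418=1258/1209
back: M2=-27/14−9/28·1258/1209=-912/403
back: M1=2−1/3·-912/403=1110/403
M: M0=0, M1=1110/403, M2=-912/403, M3=1258/1209, M4=-5581/2418, M5=0
seg 0: a=-5, c=M0/2=0, d=(M1−M0)/(6·1)=185/403, b=Δ0−h0·(2M0+M1)/6=218/403
seg 1: a=-4, c=M1/2=555/403, d=(M2−M1)/(6·2)=-337/806, b=Δ1−h1·(2M1+M2)/6=773/403
seg 2: a=2, c=M2/2=-456/403, d=(M3−M2)/(6·3)=1997/10881, b=Δ2−h2·(2M2+M3)/6=971/403
seg 3: a=4, c=M3/2=629/1209, d=(M4−M3)/(6·2)=-2699/9672, b=Δ3−h3·(2M3+M4)/6=232/403
seg 4: a=5, c=M4/2=-5581/4836, d=(M5−M4)/(6·3)=5581/43524, b=Δ4−h4·(2M4+M5)/6=-1673/2418
t_q=3/2 → seg 1, τ=1/2; S=-4+773/403·τ+555/403·τ²+-337/806·τ³=-17725/6448

  seg 0: a=-5 b=218/403 c=0 d=185/403
  seg 1: a=-4 b=773/403 c=555/403 d=-337/806
  seg 2: a=2 b=971/403 c=-456/403 d=1997/10881
  seg 3: a=4 b=232/403 c=629/1209 d=-2699/9672
  seg 4: a=5 b=-1673/2418 c=-5581/4836 d=5581/43524
S(3/2) = -17725/6448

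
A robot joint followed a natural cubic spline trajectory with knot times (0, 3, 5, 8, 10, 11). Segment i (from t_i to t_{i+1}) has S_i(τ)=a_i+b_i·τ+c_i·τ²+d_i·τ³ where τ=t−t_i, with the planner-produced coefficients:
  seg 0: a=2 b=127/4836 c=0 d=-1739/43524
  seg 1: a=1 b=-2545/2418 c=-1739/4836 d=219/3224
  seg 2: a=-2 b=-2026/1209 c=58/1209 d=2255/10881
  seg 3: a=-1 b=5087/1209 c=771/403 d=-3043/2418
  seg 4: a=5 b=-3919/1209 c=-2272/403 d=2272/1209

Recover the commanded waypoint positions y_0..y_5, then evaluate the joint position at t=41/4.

y_0=2 y_1=1 y_2=-2 y_3=-1 y_4=5 y_5=-2
S(41/4) = 6233/1612

y_0 = S_0(0) = a_0 = 2
y_1 = S_1(0) = a_1 = 1
y_2 = S_2(0) = a_2 = -2
y_3 = S_3(0) = a_3 = -1
y_4 = S_4(0) = a_4 = 5
y_5 = S_4(1) = -2
t_q=41/4 is in segment 4 (τ=1/4); S_4(τ)=6233/1612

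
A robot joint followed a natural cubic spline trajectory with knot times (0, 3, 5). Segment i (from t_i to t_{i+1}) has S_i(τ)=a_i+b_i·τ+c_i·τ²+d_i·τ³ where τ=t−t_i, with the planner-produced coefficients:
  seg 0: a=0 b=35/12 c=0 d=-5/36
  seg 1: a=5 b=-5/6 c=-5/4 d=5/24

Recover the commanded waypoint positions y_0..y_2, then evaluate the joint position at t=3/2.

y_0=0 y_1=5 y_2=0
S(3/2) = 125/32

y_0 = S_0(0) = a_0 = 0
y_1 = S_1(0) = a_1 = 5
y_2 = S_1(2) = 0
t_q=3/2 is in segment 0 (τ=3/2); S_0(τ)=125/32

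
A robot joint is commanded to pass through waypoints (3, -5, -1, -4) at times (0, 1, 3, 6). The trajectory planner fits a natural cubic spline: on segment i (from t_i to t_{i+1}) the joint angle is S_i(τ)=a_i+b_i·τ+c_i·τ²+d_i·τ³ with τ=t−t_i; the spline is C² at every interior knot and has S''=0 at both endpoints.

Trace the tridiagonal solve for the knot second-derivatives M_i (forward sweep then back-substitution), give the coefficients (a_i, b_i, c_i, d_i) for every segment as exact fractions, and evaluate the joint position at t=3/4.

Δ: Δ0=-8, Δ1=2, Δ2=-1
row 1: diag=6, rhs=60; c'=1/3, d'=10
row 2: denom=10−2·1/3=28/3; d'=(-18−2·10)/(28/3)=-57/14
back: M2=-57/14
back: M1=10−1/3·-57/14=159/14
M: M0=0, M1=159/14, M2=-57/14, M3=0
seg 0: a=3, c=M0/2=0, d=(M1−M0)/(6·1)=53/28, b=Δ0−h0·(2M0+M1)/6=-277/28
seg 1: a=-5, c=M1/2=159/28, d=(M2−M1)/(6·2)=-9/7, b=Δ1−h1·(2M1+M2)/6=-59/14
seg 2: a=-1, c=M2/2=-57/28, d=(M3−M2)/(6·3)=19/84, b=Δ2−h2·(2M2+M3)/6=43/14
t_q=3/4 → seg 0, τ=3/4; S=3+-277/28·τ+0·τ²+53/28·τ³=-927/256

  seg 0: a=3 b=-277/28 c=0 d=53/28
  seg 1: a=-5 b=-59/14 c=159/28 d=-9/7
  seg 2: a=-1 b=43/14 c=-57/28 d=19/84
S(3/4) = -927/256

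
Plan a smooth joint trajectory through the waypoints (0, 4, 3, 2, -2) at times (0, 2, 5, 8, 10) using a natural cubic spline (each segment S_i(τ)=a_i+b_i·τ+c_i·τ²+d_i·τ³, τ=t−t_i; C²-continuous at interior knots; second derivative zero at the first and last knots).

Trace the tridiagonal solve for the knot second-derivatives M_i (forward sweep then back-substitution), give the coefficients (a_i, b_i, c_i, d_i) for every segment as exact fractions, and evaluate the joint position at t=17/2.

Δ: Δ0=2, Δ1=-1/3, Δ2=-1/3, Δ3=-2
row 1: diag=10, rhs=-14; c'=3/10, d'=-7/5
row 2: denom=12−3·3/10=111/10; d'=(0−3·-7/5)/(111/10)=14/37
row 3: denom=10−3·10/37=340/37; d'=(-10−3·14/37)/(340/37)=-103/85
back: M3=-103/85
back: M2=14/37−10/37·-103/85=12/17
back: M1=-7/5−3/10·12/17=-137/85
M: M0=0, M1=-137/85, M2=12/17, M3=-103/85, M4=0
seg 0: a=0, c=M0/2=0, d=(M1−M0)/(6·2)=-137/1020, b=Δ0−h0·(2M0+M1)/6=647/255
seg 1: a=4, c=M1/2=-137/170, d=(M2−M1)/(6·3)=197/1530, b=Δ1−h1·(2M1+M2)/6=236/255
seg 2: a=3, c=M2/2=6/17, d=(M3−M2)/(6·3)=-163/1530, b=Δ2−h2·(2M2+M3)/6=-13/30
seg 3: a=2, c=M3/2=-103/170, d=(M4−M3)/(6·2)=103/1020, b=Δ3−h3·(2M3+M4)/6=-304/255
t_q=17/2 → seg 3, τ=1/2; S=2+-304/255·τ+-103/170·τ²+103/1020·τ³=3441/2720

  seg 0: a=0 b=647/255 c=0 d=-137/1020
  seg 1: a=4 b=236/255 c=-137/170 d=197/1530
  seg 2: a=3 b=-13/30 c=6/17 d=-163/1530
  seg 3: a=2 b=-304/255 c=-103/170 d=103/1020
S(17/2) = 3441/2720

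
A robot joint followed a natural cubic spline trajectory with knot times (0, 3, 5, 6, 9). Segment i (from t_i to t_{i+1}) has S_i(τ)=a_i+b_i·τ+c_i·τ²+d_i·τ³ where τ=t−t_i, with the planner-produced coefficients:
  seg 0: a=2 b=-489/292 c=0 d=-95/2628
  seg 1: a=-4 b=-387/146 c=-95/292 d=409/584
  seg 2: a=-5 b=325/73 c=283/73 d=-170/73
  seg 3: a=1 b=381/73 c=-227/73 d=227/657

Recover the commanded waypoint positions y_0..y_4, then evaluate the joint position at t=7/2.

y_0=2 y_1=-4 y_2=-5 y_3=1 y_4=-2
S(7/2) = -24851/4672

y_0 = S_0(0) = a_0 = 2
y_1 = S_1(0) = a_1 = -4
y_2 = S_2(0) = a_2 = -5
y_3 = S_3(0) = a_3 = 1
y_4 = S_3(3) = -2
t_q=7/2 is in segment 1 (τ=1/2); S_1(τ)=-24851/4672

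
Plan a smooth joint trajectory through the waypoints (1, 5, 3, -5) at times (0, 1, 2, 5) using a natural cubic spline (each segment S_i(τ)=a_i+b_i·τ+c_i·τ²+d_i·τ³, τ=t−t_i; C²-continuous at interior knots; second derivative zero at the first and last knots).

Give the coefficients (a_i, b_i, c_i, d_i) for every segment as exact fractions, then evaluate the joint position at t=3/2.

Δ: Δ0=4, Δ1=-2, Δ2=-8/3
row 1: diag=4, rhs=-36; c'=1/4, d'=-9
row 2: denom=8−1·1/4=31/4; d'=(-4−1·-9)/(31/4)=20/31
back: M2=20/31
back: M1=-9−1/4·20/31=-284/31
M: M0=0, M1=-284/31, M2=20/31, M3=0
seg 0: a=1, c=M0/2=0, d=(M1−M0)/(6·1)=-142/93, b=Δ0−h0·(2M0+M1)/6=514/93
seg 1: a=5, c=M1/2=-142/31, d=(M2−M1)/(6·1)=152/93, b=Δ1−h1·(2M1+M2)/6=88/93
seg 2: a=3, c=M2/2=10/31, d=(M3−M2)/(6·3)=-10/279, b=Δ2−h2·(2M2+M3)/6=-308/93
t_q=3/2 → seg 1, τ=1/2; S=5+88/93·τ+-142/31·τ²+152/93·τ³=281/62

  seg 0: a=1 b=514/93 c=0 d=-142/93
  seg 1: a=5 b=88/93 c=-142/31 d=152/93
  seg 2: a=3 b=-308/93 c=10/31 d=-10/279
S(3/2) = 281/62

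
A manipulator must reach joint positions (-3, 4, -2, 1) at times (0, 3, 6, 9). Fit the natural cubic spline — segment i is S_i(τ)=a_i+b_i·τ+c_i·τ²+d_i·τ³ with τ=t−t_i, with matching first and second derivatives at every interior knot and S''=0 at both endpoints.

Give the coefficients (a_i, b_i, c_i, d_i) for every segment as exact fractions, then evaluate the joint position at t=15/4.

  seg 0: a=-3 b=166/45 c=0 d=-61/405
  seg 1: a=4 b=-17/45 c=-61/45 d=22/81
  seg 2: a=-2 b=-53/45 c=49/45 d=-49/405
S(15/4) = 491/160

Δ: Δ0=7/3, Δ1=-2, Δ2=1
row 1: diag=12, rhs=-26; c'=1/4, d'=-13/6
row 2: denom=12−3·1/4=45/4; d'=(18−3·-13/6)/(45/4)=98/45
back: M2=98/45
back: M1=-13/6−1/4·98/45=-122/45
M: M0=0, M1=-122/45, M2=98/45, M3=0
seg 0: a=-3, c=M0/2=0, d=(M1−M0)/(6·3)=-61/405, b=Δ0−h0·(2M0+M1)/6=166/45
seg 1: a=4, c=M1/2=-61/45, d=(M2−M1)/(6·3)=22/81, b=Δ1−h1·(2M1+M2)/6=-17/45
seg 2: a=-2, c=M2/2=49/45, d=(M3−M2)/(6·3)=-49/405, b=Δ2−h2·(2M2+M3)/6=-53/45
t_q=15/4 → seg 1, τ=3/4; S=4+-17/45·τ+-61/45·τ²+22/81·τ³=491/160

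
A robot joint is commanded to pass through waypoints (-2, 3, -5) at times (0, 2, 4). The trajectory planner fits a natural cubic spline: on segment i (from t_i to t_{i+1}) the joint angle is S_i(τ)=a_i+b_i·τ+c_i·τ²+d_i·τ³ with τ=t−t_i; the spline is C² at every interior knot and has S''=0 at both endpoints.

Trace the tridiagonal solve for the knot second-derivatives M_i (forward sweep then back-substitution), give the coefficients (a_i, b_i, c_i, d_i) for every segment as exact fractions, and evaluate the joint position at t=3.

  seg 0: a=-2 b=33/8 c=0 d=-13/32
  seg 1: a=3 b=-3/4 c=-39/16 d=13/32
S(3) = 7/32

Δ: Δ0=5/2, Δ1=-4
row 1: diag=8, rhs=-39; c'=1/4, d'=-39/8
back: M1=-39/8
M: M0=0, M1=-39/8, M2=0
seg 0: a=-2, c=M0/2=0, d=(M1−M0)/(6·2)=-13/32, b=Δ0−h0·(2M0+M1)/6=33/8
seg 1: a=3, c=M1/2=-39/16, d=(M2−M1)/(6·2)=13/32, b=Δ1−h1·(2M1+M2)/6=-3/4
t_q=3 → seg 1, τ=1; S=3+-3/4·τ+-39/16·τ²+13/32·τ³=7/32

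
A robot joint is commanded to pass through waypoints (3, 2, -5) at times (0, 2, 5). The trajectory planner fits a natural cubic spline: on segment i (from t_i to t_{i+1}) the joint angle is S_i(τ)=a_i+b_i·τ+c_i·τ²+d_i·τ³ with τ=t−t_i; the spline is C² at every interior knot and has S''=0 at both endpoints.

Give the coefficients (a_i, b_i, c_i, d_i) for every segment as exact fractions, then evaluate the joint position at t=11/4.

Δ: Δ0=-1/2, Δ1=-7/3
row 1: diag=10, rhs=-11; c'=3/10, d'=-11/10
back: M1=-11/10
M: M0=0, M1=-11/10, M2=0
seg 0: a=3, c=M0/2=0, d=(M1−M0)/(6·2)=-11/120, b=Δ0−h0·(2M0+M1)/6=-2/15
seg 1: a=2, c=M1/2=-11/20, d=(M2−M1)/(6·3)=11/180, b=Δ1−h1·(2M1+M2)/6=-37/30
t_q=11/4 → seg 1, τ=3/4; S=2+-37/30·τ+-11/20·τ²+11/180·τ³=1013/1280

  seg 0: a=3 b=-2/15 c=0 d=-11/120
  seg 1: a=2 b=-37/30 c=-11/20 d=11/180
S(11/4) = 1013/1280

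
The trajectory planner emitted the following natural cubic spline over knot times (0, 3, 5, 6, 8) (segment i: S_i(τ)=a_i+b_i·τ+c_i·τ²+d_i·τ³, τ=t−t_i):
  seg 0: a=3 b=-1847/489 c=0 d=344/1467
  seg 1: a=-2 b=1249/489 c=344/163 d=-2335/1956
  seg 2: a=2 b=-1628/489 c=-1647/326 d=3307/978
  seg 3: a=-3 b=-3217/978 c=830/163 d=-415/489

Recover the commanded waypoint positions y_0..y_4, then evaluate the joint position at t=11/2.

y_0 = S_0(0) = a_0 = 3
y_1 = S_1(0) = a_1 = -2
y_2 = S_2(0) = a_2 = 2
y_3 = S_3(0) = a_3 = -3
y_4 = S_3(2) = 4
t_q=11/2 is in segment 2 (τ=1/2); S_2(τ)=-1317/2608

y_0=3 y_1=-2 y_2=2 y_3=-3 y_4=4
S(11/2) = -1317/2608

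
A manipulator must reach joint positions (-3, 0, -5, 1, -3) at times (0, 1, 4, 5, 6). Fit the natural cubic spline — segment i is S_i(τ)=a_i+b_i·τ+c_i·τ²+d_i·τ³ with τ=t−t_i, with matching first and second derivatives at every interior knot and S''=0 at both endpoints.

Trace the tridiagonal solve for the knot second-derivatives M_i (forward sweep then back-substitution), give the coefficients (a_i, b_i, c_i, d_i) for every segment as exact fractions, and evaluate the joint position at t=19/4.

Δ: Δ0=3, Δ1=-5/3, Δ2=6, Δ3=-4
row 1: diag=8, rhs=-28; c'=3/8, d'=-7/2
row 2: denom=8−3·3/8=55/8; d'=(46−3·-7/2)/(55/8)=452/55
row 3: denom=4−1·8/55=212/55; d'=(-60−1·452/55)/(212/55)=-938/53
back: M3=-938/53
back: M2=452/55−8/55·-938/53=572/53
back: M1=-7/2−3/8·572/53=-400/53
M: M0=0, M1=-400/53, M2=572/53, M3=-938/53, M4=0
seg 0: a=-3, c=M0/2=0, d=(M1−M0)/(6·1)=-200/159, b=Δ0−h0·(2M0+M1)/6=677/159
seg 1: a=0, c=M1/2=-200/53, d=(M2−M1)/(6·3)=54/53, b=Δ1−h1·(2M1+M2)/6=77/159
seg 2: a=-5, c=M2/2=286/53, d=(M3−M2)/(6·1)=-755/159, b=Δ2−h2·(2M2+M3)/6=851/159
seg 3: a=1, c=M3/2=-469/53, d=(M4−M3)/(6·1)=469/159, b=Δ3−h3·(2M3+M4)/6=302/159
t_q=19/4 → seg 2, τ=3/4; S=-5+851/159·τ+286/53·τ²+-755/159·τ³=157/3392

  seg 0: a=-3 b=677/159 c=0 d=-200/159
  seg 1: a=0 b=77/159 c=-200/53 d=54/53
  seg 2: a=-5 b=851/159 c=286/53 d=-755/159
  seg 3: a=1 b=302/159 c=-469/53 d=469/159
S(19/4) = 157/3392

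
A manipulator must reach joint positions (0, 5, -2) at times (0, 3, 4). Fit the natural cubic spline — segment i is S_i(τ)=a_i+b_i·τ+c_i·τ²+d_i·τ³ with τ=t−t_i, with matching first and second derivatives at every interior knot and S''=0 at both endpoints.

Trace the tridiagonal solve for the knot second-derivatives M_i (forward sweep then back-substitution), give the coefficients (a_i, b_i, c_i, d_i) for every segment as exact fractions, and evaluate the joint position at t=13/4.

Δ: Δ0=5/3, Δ1=-7
row 1: diag=8, rhs=-52; c'=1/8, d'=-13/2
back: M1=-13/2
M: M0=0, M1=-13/2, M2=0
seg 0: a=0, c=M0/2=0, d=(M1−M0)/(6·3)=-13/36, b=Δ0−h0·(2M0+M1)/6=59/12
seg 1: a=5, c=M1/2=-13/4, d=(M2−M1)/(6·1)=13/12, b=Δ1−h1·(2M1+M2)/6=-29/6
t_q=13/4 → seg 1, τ=1/4; S=5+-29/6·τ+-13/4·τ²+13/12·τ³=923/256

  seg 0: a=0 b=59/12 c=0 d=-13/36
  seg 1: a=5 b=-29/6 c=-13/4 d=13/12
S(13/4) = 923/256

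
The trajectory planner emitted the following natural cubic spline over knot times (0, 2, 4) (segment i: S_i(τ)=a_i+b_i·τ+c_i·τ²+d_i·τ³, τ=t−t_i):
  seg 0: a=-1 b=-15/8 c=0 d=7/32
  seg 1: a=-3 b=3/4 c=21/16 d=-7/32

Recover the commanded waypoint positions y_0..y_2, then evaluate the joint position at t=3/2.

y_0 = S_0(0) = a_0 = -1
y_1 = S_1(0) = a_1 = -3
y_2 = S_1(2) = 2
t_q=3/2 is in segment 0 (τ=3/2); S_0(τ)=-787/256

y_0=-1 y_1=-3 y_2=2
S(3/2) = -787/256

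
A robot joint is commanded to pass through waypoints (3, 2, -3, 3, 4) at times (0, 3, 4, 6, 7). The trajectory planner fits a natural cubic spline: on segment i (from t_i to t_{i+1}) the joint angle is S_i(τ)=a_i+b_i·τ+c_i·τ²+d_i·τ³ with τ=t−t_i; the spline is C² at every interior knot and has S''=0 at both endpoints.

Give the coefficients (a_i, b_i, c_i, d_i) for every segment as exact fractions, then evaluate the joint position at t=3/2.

  seg 0: a=3 b=781/375 c=0 d=-302/1125
  seg 1: a=2 b=-1937/375 c=-302/125 d=968/375
  seg 2: a=-3 b=-169/75 c=666/125 d=-1013/750
  seg 3: a=3 b=1069/375 c=-347/125 d=347/375
S(3/2) = 2609/500

Δ: Δ0=-1/3, Δ1=-5, Δ2=3, Δ3=1
row 1: diag=8, rhs=-28; c'=1/8, d'=-7/2
row 2: denom=6−1·1/8=47/8; d'=(48−1·-7/2)/(47/8)=412/47
row 3: denom=6−2·16/47=250/47; d'=(-12−2·412/47)/(250/47)=-694/125
back: M3=-694/125
back: M2=412/47−16/47·-694/125=1332/125
back: M1=-7/2−1/8·1332/125=-604/125
M: M0=0, M1=-604/125, M2=1332/125, M3=-694/125, M4=0
seg 0: a=3, c=M0/2=0, d=(M1−M0)/(6·3)=-302/1125, b=Δ0−h0·(2M0+M1)/6=781/375
seg 1: a=2, c=M1/2=-302/125, d=(M2−M1)/(6·1)=968/375, b=Δ1−h1·(2M1+M2)/6=-1937/375
seg 2: a=-3, c=M2/2=666/125, d=(M3−M2)/(6·2)=-1013/750, b=Δ2−h2·(2M2+M3)/6=-169/75
seg 3: a=3, c=M3/2=-347/125, d=(M4−M3)/(6·1)=347/375, b=Δ3−h3·(2M3+M4)/6=1069/375
t_q=3/2 → seg 0, τ=3/2; S=3+781/375·τ+0·τ²+-302/1125·τ³=2609/500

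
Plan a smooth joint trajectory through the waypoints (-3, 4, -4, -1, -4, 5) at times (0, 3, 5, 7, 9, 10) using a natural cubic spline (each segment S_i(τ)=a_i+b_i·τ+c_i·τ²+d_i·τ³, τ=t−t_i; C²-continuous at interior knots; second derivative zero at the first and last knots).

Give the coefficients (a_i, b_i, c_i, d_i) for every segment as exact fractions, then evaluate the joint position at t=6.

Δ: Δ0=7/3, Δ1=-4, Δ2=3/2, Δ3=-3/2, Δ4=9
row 1: diag=10, rhs=-38; c'=1/5, d'=-19/5
row 2: denom=8−2·1/5=38/5; d'=(33−2·-19/5)/(38/5)=203/38
row 3: denom=8−2·5/19=142/19; d'=(-18−2·203/38)/(142/19)=-545/142
row 4: denom=6−2·19/71=388/71; d'=(63−2·-545/142)/(388/71)=2509/194
back: M4=2509/194
back: M3=-545/142−19/71·2509/194=-708/97
back: M2=203/38−5/19·-708/97=1409/194
back: M1=-19/5−1/5·1409/194=-1019/194
M: M0=0, M1=-1019/194, M2=1409/194, M3=-708/97, M4=2509/194, M5=0
seg 0: a=-3, c=M0/2=0, d=(M1−M0)/(6·3)=-1019/3492, b=Δ0−h0·(2M0+M1)/6=5773/1164
seg 1: a=4, c=M1/2=-1019/388, d=(M2−M1)/(6·2)=607/582, b=Δ1−h1·(2M1+M2)/6=-1699/582
seg 2: a=-4, c=M2/2=1409/388, d=(M3−M2)/(6·2)=-2825/2328, b=Δ2−h2·(2M2+M3)/6=-529/582
seg 3: a=-1, c=M3/2=-354/97, d=(M4−M3)/(6·2)=3925/2328, b=Δ3−h3·(2M3+M4)/6=-275/291
seg 4: a=-4, c=M4/2=2509/388, d=(M5−M4)/(6·1)=-2509/1164, b=Δ4−h4·(2M4+M5)/6=2729/582
t_q=6 → seg 2, τ=1; S=-4+-529/582·τ+1409/388·τ²+-2825/2328·τ³=-1933/776

  seg 0: a=-3 b=5773/1164 c=0 d=-1019/3492
  seg 1: a=4 b=-1699/582 c=-1019/388 d=607/582
  seg 2: a=-4 b=-529/582 c=1409/388 d=-2825/2328
  seg 3: a=-1 b=-275/291 c=-354/97 d=3925/2328
  seg 4: a=-4 b=2729/582 c=2509/388 d=-2509/1164
S(6) = -1933/776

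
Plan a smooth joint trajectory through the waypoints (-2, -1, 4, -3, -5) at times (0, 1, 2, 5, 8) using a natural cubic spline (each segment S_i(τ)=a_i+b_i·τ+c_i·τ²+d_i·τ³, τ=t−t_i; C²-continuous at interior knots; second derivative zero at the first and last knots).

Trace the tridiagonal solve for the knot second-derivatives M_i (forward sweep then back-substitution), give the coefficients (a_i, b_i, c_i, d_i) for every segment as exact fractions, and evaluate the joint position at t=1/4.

  seg 0: a=-2 b=-5/16 c=0 d=21/16
  seg 1: a=-1 b=29/8 c=63/16 d=-41/16
  seg 2: a=4 b=61/16 c=-15/4 d=245/432
  seg 3: a=-3 b=-27/8 c=65/48 d=-65/432
S(1/4) = -2107/1024

Δ: Δ0=1, Δ1=5, Δ2=-7/3, Δ3=-2/3
row 1: diag=4, rhs=24; c'=1/4, d'=6
row 2: denom=8−1·1/4=31/4; d'=(-44−1·6)/(31/4)=-200/31
row 3: denom=12−3·12/31=336/31; d'=(10−3·-200/31)/(336/31)=65/24
back: M3=65/24
back: M2=-200/31−12/31·65/24=-15/2
back: M1=6−1/4·-15/2=63/8
M: M0=0, M1=63/8, M2=-15/2, M3=65/24, M4=0
seg 0: a=-2, c=M0/2=0, d=(M1−M0)/(6·1)=21/16, b=Δ0−h0·(2M0+M1)/6=-5/16
seg 1: a=-1, c=M1/2=63/16, d=(M2−M1)/(6·1)=-41/16, b=Δ1−h1·(2M1+M2)/6=29/8
seg 2: a=4, c=M2/2=-15/4, d=(M3−M2)/(6·3)=245/432, b=Δ2−h2·(2M2+M3)/6=61/16
seg 3: a=-3, c=M3/2=65/48, d=(M4−M3)/(6·3)=-65/432, b=Δ3−h3·(2M3+M4)/6=-27/8
t_q=1/4 → seg 0, τ=1/4; S=-2+-5/16·τ+0·τ²+21/16·τ³=-2107/1024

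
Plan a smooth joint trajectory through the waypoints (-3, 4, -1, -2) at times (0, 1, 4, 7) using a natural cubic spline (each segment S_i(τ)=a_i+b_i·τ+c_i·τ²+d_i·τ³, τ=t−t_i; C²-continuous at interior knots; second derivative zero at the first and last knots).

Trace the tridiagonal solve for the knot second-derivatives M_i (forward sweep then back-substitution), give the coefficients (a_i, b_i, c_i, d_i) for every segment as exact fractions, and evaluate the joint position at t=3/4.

Δ: Δ0=7, Δ1=-5/3, Δ2=-1/3
row 1: diag=8, rhs=-52; c'=3/8, d'=-13/2
row 2: denom=12−3·3/8=87/8; d'=(8−3·-13/2)/(87/8)=220/87
back: M2=220/87
back: M1=-13/2−3/8·220/87=-216/29
M: M0=0, M1=-216/29, M2=220/87, M3=0
seg 0: a=-3, c=M0/2=0, d=(M1−M0)/(6·1)=-36/29, b=Δ0−h0·(2M0+M1)/6=239/29
seg 1: a=4, c=M1/2=-108/29, d=(M2−M1)/(6·3)=434/783, b=Δ1−h1·(2M1+M2)/6=131/29
seg 2: a=-1, c=M2/2=110/87, d=(M3−M2)/(6·3)=-110/783, b=Δ2−h2·(2M2+M3)/6=-83/29
t_q=3/4 → seg 0, τ=3/4; S=-3+239/29·τ+0·τ²+-36/29·τ³=1233/464

  seg 0: a=-3 b=239/29 c=0 d=-36/29
  seg 1: a=4 b=131/29 c=-108/29 d=434/783
  seg 2: a=-1 b=-83/29 c=110/87 d=-110/783
S(3/4) = 1233/464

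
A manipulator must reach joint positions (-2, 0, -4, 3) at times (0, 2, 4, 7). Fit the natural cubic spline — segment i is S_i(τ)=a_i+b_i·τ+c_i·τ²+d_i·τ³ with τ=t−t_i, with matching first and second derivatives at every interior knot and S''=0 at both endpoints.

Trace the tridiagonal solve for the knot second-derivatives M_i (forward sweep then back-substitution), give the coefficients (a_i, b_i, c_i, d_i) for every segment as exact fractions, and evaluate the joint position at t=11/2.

Δ: Δ0=1, Δ1=-2, Δ2=7/3
row 1: diag=8, rhs=-18; c'=1/4, d'=-9/4
row 2: denom=10−2·1/4=19/2; d'=(26−2·-9/4)/(19/2)=61/19
back: M2=61/19
back: M1=-9/4−1/4·61/19=-58/19
M: M0=0, M1=-58/19, M2=61/19, M3=0
seg 0: a=-2, c=M0/2=0, d=(M1−M0)/(6·2)=-29/114, b=Δ0−h0·(2M0+M1)/6=115/57
seg 1: a=0, c=M1/2=-29/19, d=(M2−M1)/(6·2)=119/228, b=Δ1−h1·(2M1+M2)/6=-59/57
seg 2: a=-4, c=M2/2=61/38, d=(M3−M2)/(6·3)=-61/342, b=Δ2−h2·(2M2+M3)/6=-50/57
t_q=11/2 → seg 2, τ=3/2; S=-4+-50/57·τ+61/38·τ²+-61/342·τ³=-701/304

  seg 0: a=-2 b=115/57 c=0 d=-29/114
  seg 1: a=0 b=-59/57 c=-29/19 d=119/228
  seg 2: a=-4 b=-50/57 c=61/38 d=-61/342
S(11/2) = -701/304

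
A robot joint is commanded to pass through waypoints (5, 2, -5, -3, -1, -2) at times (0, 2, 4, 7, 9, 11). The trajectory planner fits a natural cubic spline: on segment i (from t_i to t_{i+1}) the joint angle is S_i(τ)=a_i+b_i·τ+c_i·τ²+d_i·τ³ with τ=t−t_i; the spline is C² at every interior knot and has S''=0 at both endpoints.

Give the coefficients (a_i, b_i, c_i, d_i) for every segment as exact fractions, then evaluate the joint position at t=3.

  seg 0: a=5 b=-2887/3900 c=0 d=-2963/15600
  seg 1: a=2 b=-2944/975 c=-2963/2600 d=1403/3120
  seg 2: a=-5 b=-8509/3900 c=1013/650 d=-95/468
  seg 3: a=-3 b=1646/975 c=-349/1300 d=-59/1560
  seg 4: a=-1 b=313/1950 c=-161/325 d=161/1950
S(3) = -8889/5200

Δ: Δ0=-3/2, Δ1=-7/2, Δ2=2/3, Δ3=1, Δ4=-1/2
row 1: diag=8, rhs=-12; c'=1/4, d'=-3/2
row 2: denom=10−2·1/4=19/2; d'=(25−2·-3/2)/(19/2)=56/19
row 3: denom=10−3·6/19=172/19; d'=(2−3·56/19)/(172/19)=-65/86
row 4: denom=8−2·19/86=325/43; d'=(-9−2·-65/86)/(325/43)=-322/325
back: M4=-322/325
back: M3=-65/86−19/86·-322/325=-349/650
back: M2=56/19−6/19·-349/650=1013/325
back: M1=-3/2−1/4·1013/325=-2963/1300
M: M0=0, M1=-2963/1300, M2=1013/325, M3=-349/650, M4=-322/325, M5=0
seg 0: a=5, c=M0/2=0, d=(M1−M0)/(6·2)=-2963/15600, b=Δ0−h0·(2M0+M1)/6=-2887/3900
seg 1: a=2, c=M1/2=-2963/2600, d=(M2−M1)/(6·2)=1403/3120, b=Δ1−h1·(2M1+M2)/6=-2944/975
seg 2: a=-5, c=M2/2=1013/650, d=(M3−M2)/(6·3)=-95/468, b=Δ2−h2·(2M2+M3)/6=-8509/3900
seg 3: a=-3, c=M3/2=-349/1300, d=(M4−M3)/(6·2)=-59/1560, b=Δ3−h3·(2M3+M4)/6=1646/975
seg 4: a=-1, c=M4/2=-161/325, d=(M5−M4)/(6·2)=161/1950, b=Δ4−h4·(2M4+M5)/6=313/1950
t_q=3 → seg 1, τ=1; S=2+-2944/975·τ+-2963/2600·τ²+1403/3120·τ³=-8889/5200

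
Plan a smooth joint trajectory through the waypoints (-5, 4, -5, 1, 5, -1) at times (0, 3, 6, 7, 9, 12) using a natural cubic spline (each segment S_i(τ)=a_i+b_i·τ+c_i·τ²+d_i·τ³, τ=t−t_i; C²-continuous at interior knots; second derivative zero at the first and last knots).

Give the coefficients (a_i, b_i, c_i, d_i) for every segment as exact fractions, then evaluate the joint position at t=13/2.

  seg 0: a=-5 b=749/132 c=0 d=-353/1188
  seg 1: a=4 b=-155/66 c=-353/132 d=973/1188
  seg 2: a=-5 b=491/132 c=155/33 d=-29/12
  seg 3: a=1 b=129/22 c=-337/132 d=41/132
  seg 4: a=5 b=-41/66 c=-91/132 d=91/1188
S(13/2) = -2395/1056

Δ: Δ0=3, Δ1=-3, Δ2=6, Δ3=2, Δ4=-2
row 1: diag=12, rhs=-36; c'=1/4, d'=-3
row 2: denom=8−3·1/4=29/4; d'=(54−3·-3)/(29/4)=252/29
row 3: denom=6−1·4/29=170/29; d'=(-24−1·252/29)/(170/29)=-474/85
row 4: denom=10−2·29/85=792/85; d'=(-24−2·-474/85)/(792/85)=-91/66
back: M4=-91/66
back: M3=-474/85−29/85·-91/66=-337/66
back: M2=252/29−4/29·-337/66=310/33
back: M1=-3−1/4·310/33=-353/66
M: M0=0, M1=-353/66, M2=310/33, M3=-337/66, M4=-91/66, M5=0
seg 0: a=-5, c=M0/2=0, d=(M1−M0)/(6·3)=-353/1188, b=Δ0−h0·(2M0+M1)/6=749/132
seg 1: a=4, c=M1/2=-353/132, d=(M2−M1)/(6·3)=973/1188, b=Δ1−h1·(2M1+M2)/6=-155/66
seg 2: a=-5, c=M2/2=155/33, d=(M3−M2)/(6·1)=-29/12, b=Δ2−h2·(2M2+M3)/6=491/132
seg 3: a=1, c=M3/2=-337/132, d=(M4−M3)/(6·2)=41/132, b=Δ3−h3·(2M3+M4)/6=129/22
seg 4: a=5, c=M4/2=-91/132, d=(M5−M4)/(6·3)=91/1188, b=Δ4−h4·(2M4+M5)/6=-41/66
t_q=13/2 → seg 2, τ=1/2; S=-5+491/132·τ+155/33·τ²+-29/12·τ³=-2395/1056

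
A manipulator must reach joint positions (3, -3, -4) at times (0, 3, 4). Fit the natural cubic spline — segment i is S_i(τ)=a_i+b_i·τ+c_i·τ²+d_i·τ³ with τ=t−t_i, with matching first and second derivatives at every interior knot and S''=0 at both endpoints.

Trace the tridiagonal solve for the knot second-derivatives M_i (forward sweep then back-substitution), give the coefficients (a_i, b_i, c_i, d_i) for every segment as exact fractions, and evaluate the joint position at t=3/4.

  seg 0: a=3 b=-19/8 c=0 d=1/24
  seg 1: a=-3 b=-5/4 c=3/8 d=-1/8
S(3/4) = 633/512

Δ: Δ0=-2, Δ1=-1
row 1: diag=8, rhs=6; c'=1/8, d'=3/4
back: M1=3/4
M: M0=0, M1=3/4, M2=0
seg 0: a=3, c=M0/2=0, d=(M1−M0)/(6·3)=1/24, b=Δ0−h0·(2M0+M1)/6=-19/8
seg 1: a=-3, c=M1/2=3/8, d=(M2−M1)/(6·1)=-1/8, b=Δ1−h1·(2M1+M2)/6=-5/4
t_q=3/4 → seg 0, τ=3/4; S=3+-19/8·τ+0·τ²+1/24·τ³=633/512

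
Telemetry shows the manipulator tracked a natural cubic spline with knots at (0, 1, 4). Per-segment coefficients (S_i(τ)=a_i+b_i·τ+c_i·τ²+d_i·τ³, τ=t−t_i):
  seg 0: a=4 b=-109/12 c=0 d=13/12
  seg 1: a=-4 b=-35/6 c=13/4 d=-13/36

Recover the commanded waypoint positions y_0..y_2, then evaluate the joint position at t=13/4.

y_0 = S_0(0) = a_0 = 4
y_1 = S_1(0) = a_1 = -4
y_2 = S_1(3) = -2
t_q=13/4 is in segment 1 (τ=9/4); S_1(τ)=-1225/256

y_0=4 y_1=-4 y_2=-2
S(13/4) = -1225/256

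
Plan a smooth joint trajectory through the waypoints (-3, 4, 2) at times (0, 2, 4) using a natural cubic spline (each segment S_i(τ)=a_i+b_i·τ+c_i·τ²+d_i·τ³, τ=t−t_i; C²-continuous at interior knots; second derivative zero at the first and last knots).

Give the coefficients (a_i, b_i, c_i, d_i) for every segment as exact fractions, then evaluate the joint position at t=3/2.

  seg 0: a=-3 b=37/8 c=0 d=-9/32
  seg 1: a=4 b=5/4 c=-27/16 d=9/32
S(3/2) = 765/256

Δ: Δ0=7/2, Δ1=-1
row 1: diag=8, rhs=-27; c'=1/4, d'=-27/8
back: M1=-27/8
M: M0=0, M1=-27/8, M2=0
seg 0: a=-3, c=M0/2=0, d=(M1−M0)/(6·2)=-9/32, b=Δ0−h0·(2M0+M1)/6=37/8
seg 1: a=4, c=M1/2=-27/16, d=(M2−M1)/(6·2)=9/32, b=Δ1−h1·(2M1+M2)/6=5/4
t_q=3/2 → seg 0, τ=3/2; S=-3+37/8·τ+0·τ²+-9/32·τ³=765/256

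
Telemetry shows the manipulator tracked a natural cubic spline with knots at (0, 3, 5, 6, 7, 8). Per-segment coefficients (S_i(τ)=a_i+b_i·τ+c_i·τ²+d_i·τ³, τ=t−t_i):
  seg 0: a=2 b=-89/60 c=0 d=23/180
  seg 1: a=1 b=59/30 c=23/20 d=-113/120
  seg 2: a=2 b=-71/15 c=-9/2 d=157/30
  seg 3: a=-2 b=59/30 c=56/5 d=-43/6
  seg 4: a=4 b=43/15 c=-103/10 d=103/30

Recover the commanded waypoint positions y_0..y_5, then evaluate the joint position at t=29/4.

y_0=2 y_1=1 y_2=2 y_3=-2 y_4=4 y_5=0
S(29/4) = 2641/640

y_0 = S_0(0) = a_0 = 2
y_1 = S_1(0) = a_1 = 1
y_2 = S_2(0) = a_2 = 2
y_3 = S_3(0) = a_3 = -2
y_4 = S_4(0) = a_4 = 4
y_5 = S_4(1) = 0
t_q=29/4 is in segment 4 (τ=1/4); S_4(τ)=2641/640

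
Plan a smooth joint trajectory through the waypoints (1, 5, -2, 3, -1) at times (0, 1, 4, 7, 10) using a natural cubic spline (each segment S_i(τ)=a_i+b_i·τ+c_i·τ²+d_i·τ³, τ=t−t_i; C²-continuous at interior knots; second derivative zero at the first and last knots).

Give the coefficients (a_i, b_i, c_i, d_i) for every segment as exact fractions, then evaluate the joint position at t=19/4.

Δ: Δ0=4, Δ1=-7/3, Δ2=5/3, Δ3=-4/3
row 1: diag=8, rhs=-38; c'=3/8, d'=-19/4
row 2: denom=12−3·3/8=87/8; d'=(24−3·-19/4)/(87/8)=102/29
row 3: denom=12−3·8/29=324/29; d'=(-18−3·102/29)/(324/29)=-23/9
back: M3=-23/9
back: M2=102/29−8/29·-23/9=38/9
back: M1=-19/4−3/8·38/9=-19/3
M: M0=0, M1=-19/3, M2=38/9, M3=-23/9, M4=0
seg 0: a=1, c=M0/2=0, d=(M1−M0)/(6·1)=-19/18, b=Δ0−h0·(2M0+M1)/6=91/18
seg 1: a=5, c=M1/2=-19/6, d=(M2−M1)/(6·3)=95/162, b=Δ1−h1·(2M1+M2)/6=17/9
seg 2: a=-2, c=M2/2=19/9, d=(M3−M2)/(6·3)=-61/162, b=Δ2−h2·(2M2+M3)/6=-23/18
seg 3: a=3, c=M3/2=-23/18, d=(M4−M3)/(6·3)=23/162, b=Δ3−h3·(2M3+M4)/6=11/9
t_q=19/4 → seg 2, τ=3/4; S=-2+-23/18·τ+19/9·τ²+-61/162·τ³=-247/128

  seg 0: a=1 b=91/18 c=0 d=-19/18
  seg 1: a=5 b=17/9 c=-19/6 d=95/162
  seg 2: a=-2 b=-23/18 c=19/9 d=-61/162
  seg 3: a=3 b=11/9 c=-23/18 d=23/162
S(19/4) = -247/128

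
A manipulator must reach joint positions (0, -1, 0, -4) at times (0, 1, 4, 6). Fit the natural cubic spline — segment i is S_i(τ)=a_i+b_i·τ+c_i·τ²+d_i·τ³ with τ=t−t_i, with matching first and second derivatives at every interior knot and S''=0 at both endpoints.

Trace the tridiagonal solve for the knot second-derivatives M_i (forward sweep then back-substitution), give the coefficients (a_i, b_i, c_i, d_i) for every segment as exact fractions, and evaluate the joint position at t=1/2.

Δ: Δ0=-1, Δ1=1/3, Δ2=-2
row 1: diag=8, rhs=8; c'=3/8, d'=1
row 2: denom=10−3·3/8=71/8; d'=(-14−3·1)/(71/8)=-136/71
back: M2=-136/71
back: M1=1−3/8·-136/71=122/71
M: M0=0, M1=122/71, M2=-136/71, M3=0
seg 0: a=0, c=M0/2=0, d=(M1−M0)/(6·1)=61/213, b=Δ0−h0·(2M0+M1)/6=-274/213
seg 1: a=-1, c=M1/2=61/71, d=(M2−M1)/(6·3)=-43/213, b=Δ1−h1·(2M1+M2)/6=-91/213
seg 2: a=0, c=M2/2=-68/71, d=(M3−M2)/(6·2)=34/213, b=Δ2−h2·(2M2+M3)/6=-154/213
t_q=1/2 → seg 0, τ=1/2; S=0+-274/213·τ+0·τ²+61/213·τ³=-345/568

  seg 0: a=0 b=-274/213 c=0 d=61/213
  seg 1: a=-1 b=-91/213 c=61/71 d=-43/213
  seg 2: a=0 b=-154/213 c=-68/71 d=34/213
S(1/2) = -345/568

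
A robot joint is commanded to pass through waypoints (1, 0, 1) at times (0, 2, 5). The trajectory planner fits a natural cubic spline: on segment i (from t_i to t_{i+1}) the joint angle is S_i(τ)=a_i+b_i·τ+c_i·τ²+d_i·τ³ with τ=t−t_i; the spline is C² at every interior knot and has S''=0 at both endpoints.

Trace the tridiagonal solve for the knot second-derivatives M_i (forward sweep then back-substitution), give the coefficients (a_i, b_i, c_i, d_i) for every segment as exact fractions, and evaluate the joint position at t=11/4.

Δ: Δ0=-1/2, Δ1=1/3
row 1: diag=10, rhs=5; c'=3/10, d'=1/2
back: M1=1/2
M: M0=0, M1=1/2, M2=0
seg 0: a=1, c=M0/2=0, d=(M1−M0)/(6·2)=1/24, b=Δ0−h0·(2M0+M1)/6=-2/3
seg 1: a=0, c=M1/2=1/4, d=(M2−M1)/(6·3)=-1/36, b=Δ1−h1·(2M1+M2)/6=-1/6
t_q=11/4 → seg 1, τ=3/4; S=0+-1/6·τ+1/4·τ²+-1/36·τ³=1/256

  seg 0: a=1 b=-2/3 c=0 d=1/24
  seg 1: a=0 b=-1/6 c=1/4 d=-1/36
S(11/4) = 1/256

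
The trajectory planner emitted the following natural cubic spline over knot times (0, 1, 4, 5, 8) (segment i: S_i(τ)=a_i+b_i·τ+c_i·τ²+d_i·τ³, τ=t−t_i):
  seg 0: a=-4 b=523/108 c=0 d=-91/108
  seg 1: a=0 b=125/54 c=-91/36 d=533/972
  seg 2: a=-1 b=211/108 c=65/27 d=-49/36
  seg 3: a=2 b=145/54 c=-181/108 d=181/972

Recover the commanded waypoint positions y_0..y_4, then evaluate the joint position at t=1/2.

y_0 = S_0(0) = a_0 = -4
y_1 = S_1(0) = a_1 = 0
y_2 = S_2(0) = a_2 = -1
y_3 = S_3(0) = a_3 = 2
y_4 = S_3(3) = 0
t_q=1/2 is in segment 0 (τ=1/2); S_0(τ)=-485/288

y_0=-4 y_1=0 y_2=-1 y_3=2 y_4=0
S(1/2) = -485/288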